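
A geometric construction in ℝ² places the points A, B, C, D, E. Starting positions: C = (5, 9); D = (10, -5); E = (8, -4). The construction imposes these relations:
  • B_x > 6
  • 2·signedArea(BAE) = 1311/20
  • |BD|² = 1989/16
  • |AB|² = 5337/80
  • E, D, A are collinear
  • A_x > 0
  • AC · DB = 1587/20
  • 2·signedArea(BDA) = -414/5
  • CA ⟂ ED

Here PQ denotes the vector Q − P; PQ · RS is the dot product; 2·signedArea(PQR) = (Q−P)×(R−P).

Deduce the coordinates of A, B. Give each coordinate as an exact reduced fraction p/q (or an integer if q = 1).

A = (2/5, -1/5)
B = (25/4, 11/2)

1. A_x = 2/5  [E, D, A are collinear ∩ CA ⟂ ED]
2. A_y = -1/5  [E, D, A are collinear ∩ CA ⟂ ED]
   → A = (2/5, -1/5)
3. B_x = 25/4  [line 19/5·x + 38/5·y + -1311/20 = 0 ∩ |AB|² = 5337/80]
4. B_y = 11/2  [line 19/5·x + 38/5·y + -1311/20 = 0 ∩ |AB|² = 5337/80]
   → B = (25/4, 11/2)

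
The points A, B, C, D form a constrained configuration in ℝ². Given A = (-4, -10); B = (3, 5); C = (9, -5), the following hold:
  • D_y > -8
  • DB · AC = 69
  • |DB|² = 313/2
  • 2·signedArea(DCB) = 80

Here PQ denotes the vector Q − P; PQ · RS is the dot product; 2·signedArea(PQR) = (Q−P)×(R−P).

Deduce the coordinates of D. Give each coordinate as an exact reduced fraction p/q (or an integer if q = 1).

1. D_x = 5/2  [2·signedArea(DCB) = 80 ∩ DB · AC = 69]
2. D_y = -15/2  [2·signedArea(DCB) = 80 ∩ DB · AC = 69]
   → D = (5/2, -15/2)

D = (5/2, -15/2)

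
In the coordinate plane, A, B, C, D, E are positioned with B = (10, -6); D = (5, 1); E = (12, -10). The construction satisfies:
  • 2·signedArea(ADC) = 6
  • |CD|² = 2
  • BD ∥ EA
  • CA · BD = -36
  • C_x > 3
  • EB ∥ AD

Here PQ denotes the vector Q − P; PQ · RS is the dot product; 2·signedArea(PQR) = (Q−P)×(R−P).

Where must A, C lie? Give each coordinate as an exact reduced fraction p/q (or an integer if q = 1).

1. A_x = 7  [EB ∥ AD ∩ BD ∥ EA]
2. A_y = -3  [EB ∥ AD ∩ BD ∥ EA]
   → A = (7, -3)
3. C_x = 4  [CA · BD = -36 ∩ 2·signedArea(ADC) = 6]
4. C_y = 0  [CA · BD = -36 ∩ 2·signedArea(ADC) = 6]
   → C = (4, 0)

A = (7, -3)
C = (4, 0)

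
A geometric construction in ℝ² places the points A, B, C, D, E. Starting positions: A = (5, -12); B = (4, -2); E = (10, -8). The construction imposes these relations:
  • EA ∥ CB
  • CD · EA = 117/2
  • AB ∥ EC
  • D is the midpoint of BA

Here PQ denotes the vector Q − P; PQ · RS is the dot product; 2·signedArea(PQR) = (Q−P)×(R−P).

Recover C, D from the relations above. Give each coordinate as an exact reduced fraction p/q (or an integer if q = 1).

1. C_x = 9  [EA ∥ CB ∩ AB ∥ EC]
2. C_y = 2  [EA ∥ CB ∩ AB ∥ EC]
   → C = (9, 2)
3. D_x = 9/2  [D is the midpoint of BA]
4. D_y = -7  [D is the midpoint of BA]
   → D = (9/2, -7)

C = (9, 2)
D = (9/2, -7)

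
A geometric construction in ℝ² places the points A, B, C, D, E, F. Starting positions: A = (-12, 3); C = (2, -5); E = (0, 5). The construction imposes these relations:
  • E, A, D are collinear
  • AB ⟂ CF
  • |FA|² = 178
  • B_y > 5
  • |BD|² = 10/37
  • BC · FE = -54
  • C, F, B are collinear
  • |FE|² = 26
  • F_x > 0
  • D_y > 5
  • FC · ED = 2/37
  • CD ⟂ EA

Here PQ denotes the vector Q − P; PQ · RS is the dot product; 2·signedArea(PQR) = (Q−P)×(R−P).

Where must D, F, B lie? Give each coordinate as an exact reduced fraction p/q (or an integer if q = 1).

B = (-1/13, 70/13)
D = (12/37, 187/37)
F = (1, 0)

1. D_x = 12/37  [E, A, D are collinear ∩ CD ⟂ EA]
2. D_y = 187/37  [E, A, D are collinear ∩ CD ⟂ EA]
   → D = (12/37, 187/37)
3. F_x = 1  [line -12/37·x + -2/37·y + 12/37 = 0 ∩ |FE|² = 26]
4. F_y = 0  [line -12/37·x + -2/37·y + 12/37 = 0 ∩ |FE|² = 26]
   → F = (1, 0)
5. B_x = -1/13  [C, F, B are collinear ∩ AB ⟂ CF]
6. B_y = 70/13  [C, F, B are collinear ∩ AB ⟂ CF]
   → B = (-1/13, 70/13)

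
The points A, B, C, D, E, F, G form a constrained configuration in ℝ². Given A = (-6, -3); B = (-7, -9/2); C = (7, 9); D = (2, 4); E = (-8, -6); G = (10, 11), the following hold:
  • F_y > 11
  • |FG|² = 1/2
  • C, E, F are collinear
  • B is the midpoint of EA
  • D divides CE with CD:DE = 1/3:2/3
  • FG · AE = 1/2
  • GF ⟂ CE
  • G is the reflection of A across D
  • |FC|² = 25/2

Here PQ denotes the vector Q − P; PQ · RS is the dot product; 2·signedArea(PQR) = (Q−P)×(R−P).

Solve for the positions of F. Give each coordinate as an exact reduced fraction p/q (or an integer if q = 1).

F = (19/2, 23/2)

1. F_x = 19/2  [C, E, F are collinear ∩ GF ⟂ CE]
2. F_y = 23/2  [C, E, F are collinear ∩ GF ⟂ CE]
   → F = (19/2, 23/2)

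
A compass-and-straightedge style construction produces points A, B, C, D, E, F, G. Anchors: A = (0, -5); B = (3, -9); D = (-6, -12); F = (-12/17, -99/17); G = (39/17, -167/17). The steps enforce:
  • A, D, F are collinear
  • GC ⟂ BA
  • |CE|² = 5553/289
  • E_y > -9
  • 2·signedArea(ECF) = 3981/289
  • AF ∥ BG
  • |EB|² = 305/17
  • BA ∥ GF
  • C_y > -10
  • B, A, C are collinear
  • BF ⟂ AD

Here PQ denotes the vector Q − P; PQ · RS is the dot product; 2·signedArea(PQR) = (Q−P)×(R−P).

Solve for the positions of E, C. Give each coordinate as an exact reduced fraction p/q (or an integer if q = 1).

1. C_x = 267/85  [B, A, C are collinear ∩ GC ⟂ BA]
2. C_y = -781/85  [B, A, C are collinear ∩ GC ⟂ BA]
   → C = (267/85, -781/85)
3. E_x = -21/17  [line -286/85·x + -327/85·y + -11142/289 = 0 ∩ |EB|² = 305/17]
4. E_y = -152/17  [line -286/85·x + -327/85·y + -11142/289 = 0 ∩ |EB|² = 305/17]
   → E = (-21/17, -152/17)

C = (267/85, -781/85)
E = (-21/17, -152/17)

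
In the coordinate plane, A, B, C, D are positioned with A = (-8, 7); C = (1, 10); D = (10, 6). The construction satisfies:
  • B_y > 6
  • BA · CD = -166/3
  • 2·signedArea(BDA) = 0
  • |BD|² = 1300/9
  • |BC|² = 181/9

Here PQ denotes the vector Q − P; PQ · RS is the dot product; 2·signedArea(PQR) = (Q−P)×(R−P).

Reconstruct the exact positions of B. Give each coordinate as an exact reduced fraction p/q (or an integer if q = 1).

1. B_x = -2  [2·signedArea(BDA) = 0 ∩ BA · CD = -166/3]
2. B_y = 20/3  [2·signedArea(BDA) = 0 ∩ BA · CD = -166/3]
   → B = (-2, 20/3)

B = (-2, 20/3)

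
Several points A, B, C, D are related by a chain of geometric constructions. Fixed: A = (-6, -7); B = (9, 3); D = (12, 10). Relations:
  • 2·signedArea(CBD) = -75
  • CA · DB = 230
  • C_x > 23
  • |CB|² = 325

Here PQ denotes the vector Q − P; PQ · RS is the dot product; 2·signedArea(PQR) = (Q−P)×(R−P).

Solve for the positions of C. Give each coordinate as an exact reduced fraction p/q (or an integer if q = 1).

C = (24, 13)

1. C_x = 24  [2·signedArea(CBD) = -75 ∩ CA · DB = 230]
2. C_y = 13  [2·signedArea(CBD) = -75 ∩ CA · DB = 230]
   → C = (24, 13)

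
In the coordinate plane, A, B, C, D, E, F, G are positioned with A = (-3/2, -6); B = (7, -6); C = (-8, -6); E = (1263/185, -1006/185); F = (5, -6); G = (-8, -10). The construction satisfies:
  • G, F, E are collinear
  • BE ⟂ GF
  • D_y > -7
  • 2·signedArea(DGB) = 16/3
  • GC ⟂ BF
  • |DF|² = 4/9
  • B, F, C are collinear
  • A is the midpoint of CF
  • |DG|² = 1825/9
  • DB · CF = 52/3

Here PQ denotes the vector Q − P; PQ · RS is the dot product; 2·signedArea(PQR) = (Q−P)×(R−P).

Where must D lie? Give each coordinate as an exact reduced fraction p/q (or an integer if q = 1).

1. D_x = 17/3  [2·signedArea(DGB) = 16/3 ∩ DB · CF = 52/3]
2. D_y = -6  [2·signedArea(DGB) = 16/3 ∩ DB · CF = 52/3]
   → D = (17/3, -6)

D = (17/3, -6)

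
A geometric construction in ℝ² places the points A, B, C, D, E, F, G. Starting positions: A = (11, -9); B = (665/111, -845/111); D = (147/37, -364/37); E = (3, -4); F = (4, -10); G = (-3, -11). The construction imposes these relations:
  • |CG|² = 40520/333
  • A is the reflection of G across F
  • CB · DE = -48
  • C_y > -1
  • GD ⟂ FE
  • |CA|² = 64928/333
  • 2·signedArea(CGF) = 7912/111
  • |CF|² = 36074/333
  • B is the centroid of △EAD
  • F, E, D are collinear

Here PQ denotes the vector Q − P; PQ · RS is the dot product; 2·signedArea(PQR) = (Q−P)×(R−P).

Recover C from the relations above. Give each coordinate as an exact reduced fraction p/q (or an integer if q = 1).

C = (1/111, -43/111)

1. C_x = 1/111  [2·signedArea(CGF) = 7912/111 ∩ CB · DE = -48]
2. C_y = -43/111  [2·signedArea(CGF) = 7912/111 ∩ CB · DE = -48]
   → C = (1/111, -43/111)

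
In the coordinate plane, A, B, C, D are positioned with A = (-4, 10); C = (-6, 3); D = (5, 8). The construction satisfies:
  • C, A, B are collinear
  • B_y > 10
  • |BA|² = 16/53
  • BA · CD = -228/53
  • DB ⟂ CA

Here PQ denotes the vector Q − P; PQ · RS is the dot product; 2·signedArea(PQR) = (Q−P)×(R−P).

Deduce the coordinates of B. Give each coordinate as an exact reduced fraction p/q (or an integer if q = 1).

1. B_x = -204/53  [C, A, B are collinear ∩ DB ⟂ CA]
2. B_y = 558/53  [C, A, B are collinear ∩ DB ⟂ CA]
   → B = (-204/53, 558/53)

B = (-204/53, 558/53)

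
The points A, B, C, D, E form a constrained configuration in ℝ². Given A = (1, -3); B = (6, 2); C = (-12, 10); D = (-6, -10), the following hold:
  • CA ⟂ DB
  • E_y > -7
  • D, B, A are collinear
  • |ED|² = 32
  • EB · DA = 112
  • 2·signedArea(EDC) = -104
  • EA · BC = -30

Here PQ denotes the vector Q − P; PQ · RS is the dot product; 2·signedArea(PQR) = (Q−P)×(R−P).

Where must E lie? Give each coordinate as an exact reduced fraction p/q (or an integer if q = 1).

E = (-2, -6)

1. E_x = -2  [2·signedArea(EDC) = -104 ∩ EA · BC = -30]
2. E_y = -6  [2·signedArea(EDC) = -104 ∩ EA · BC = -30]
   → E = (-2, -6)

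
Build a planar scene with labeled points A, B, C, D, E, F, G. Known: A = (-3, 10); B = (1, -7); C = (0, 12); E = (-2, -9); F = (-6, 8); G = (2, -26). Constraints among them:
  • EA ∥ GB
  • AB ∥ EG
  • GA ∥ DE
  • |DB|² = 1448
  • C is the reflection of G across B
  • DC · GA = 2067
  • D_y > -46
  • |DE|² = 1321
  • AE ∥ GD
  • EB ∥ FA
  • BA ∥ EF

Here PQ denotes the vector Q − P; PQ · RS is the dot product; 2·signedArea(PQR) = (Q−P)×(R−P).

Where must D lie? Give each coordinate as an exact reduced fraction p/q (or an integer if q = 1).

1. D_x = 3  [GA ∥ DE ∩ AE ∥ GD]
2. D_y = -45  [GA ∥ DE ∩ AE ∥ GD]
   → D = (3, -45)

D = (3, -45)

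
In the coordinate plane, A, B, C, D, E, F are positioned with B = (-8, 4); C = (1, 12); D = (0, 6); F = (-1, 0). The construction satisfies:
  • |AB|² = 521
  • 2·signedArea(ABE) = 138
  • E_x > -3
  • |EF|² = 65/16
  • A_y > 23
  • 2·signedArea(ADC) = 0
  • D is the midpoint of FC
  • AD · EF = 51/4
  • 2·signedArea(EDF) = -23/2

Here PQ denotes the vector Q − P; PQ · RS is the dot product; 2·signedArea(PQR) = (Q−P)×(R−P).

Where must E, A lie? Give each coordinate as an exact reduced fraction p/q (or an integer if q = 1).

1. A_x = 3  [line -6·x + 1·y + -6 = 0 ∩ |AB|² = 521]
2. A_y = 24  [line -6·x + 1·y + -6 = 0 ∩ |AB|² = 521]
   → A = (3, 24)
3. E_x = -11/4  [2·signedArea(EDF) = -23/2 ∩ 2·signedArea(ABE) = 138]
4. E_y = 1  [2·signedArea(EDF) = -23/2 ∩ 2·signedArea(ABE) = 138]
   → E = (-11/4, 1)

A = (3, 24)
E = (-11/4, 1)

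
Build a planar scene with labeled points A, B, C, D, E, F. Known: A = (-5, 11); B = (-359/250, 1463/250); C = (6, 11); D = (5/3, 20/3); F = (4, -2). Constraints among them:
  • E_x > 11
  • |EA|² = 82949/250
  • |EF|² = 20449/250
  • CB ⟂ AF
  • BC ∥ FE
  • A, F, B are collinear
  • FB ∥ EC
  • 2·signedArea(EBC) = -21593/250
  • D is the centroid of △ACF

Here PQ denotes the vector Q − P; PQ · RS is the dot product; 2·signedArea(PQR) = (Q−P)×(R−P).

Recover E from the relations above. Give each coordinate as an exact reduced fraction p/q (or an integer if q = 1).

1. E_x = 2859/250  [FB ∥ EC ∩ BC ∥ FE]
2. E_y = 787/250  [FB ∥ EC ∩ BC ∥ FE]
   → E = (2859/250, 787/250)

E = (2859/250, 787/250)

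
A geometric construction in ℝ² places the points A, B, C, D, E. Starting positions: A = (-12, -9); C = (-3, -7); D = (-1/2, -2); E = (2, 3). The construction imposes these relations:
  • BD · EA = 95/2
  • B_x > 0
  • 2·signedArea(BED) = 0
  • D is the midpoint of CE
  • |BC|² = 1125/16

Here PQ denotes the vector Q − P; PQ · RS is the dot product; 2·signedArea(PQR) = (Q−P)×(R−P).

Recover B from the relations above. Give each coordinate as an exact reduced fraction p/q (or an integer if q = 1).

B = (3/4, 1/2)

1. B_x = 3/4  [2·signedArea(BED) = 0 ∩ BD · EA = 95/2]
2. B_y = 1/2  [2·signedArea(BED) = 0 ∩ BD · EA = 95/2]
   → B = (3/4, 1/2)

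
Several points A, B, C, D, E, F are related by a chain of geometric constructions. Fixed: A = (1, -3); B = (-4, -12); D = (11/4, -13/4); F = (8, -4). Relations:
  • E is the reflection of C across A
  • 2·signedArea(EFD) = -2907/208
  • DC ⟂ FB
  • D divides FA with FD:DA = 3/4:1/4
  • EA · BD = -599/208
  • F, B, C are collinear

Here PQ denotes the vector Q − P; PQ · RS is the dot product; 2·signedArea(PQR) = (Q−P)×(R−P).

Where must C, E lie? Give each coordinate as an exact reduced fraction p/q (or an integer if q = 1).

C = (245/52, -161/26)
E = (-141/52, 5/26)

1. C_x = 245/52  [F, B, C are collinear ∩ DC ⟂ FB]
2. C_y = -161/26  [F, B, C are collinear ∩ DC ⟂ FB]
   → C = (245/52, -161/26)
3. E_x = -141/52  [E is the reflection of C across A]
4. E_y = 5/26  [E is the reflection of C across A]
   → E = (-141/52, 5/26)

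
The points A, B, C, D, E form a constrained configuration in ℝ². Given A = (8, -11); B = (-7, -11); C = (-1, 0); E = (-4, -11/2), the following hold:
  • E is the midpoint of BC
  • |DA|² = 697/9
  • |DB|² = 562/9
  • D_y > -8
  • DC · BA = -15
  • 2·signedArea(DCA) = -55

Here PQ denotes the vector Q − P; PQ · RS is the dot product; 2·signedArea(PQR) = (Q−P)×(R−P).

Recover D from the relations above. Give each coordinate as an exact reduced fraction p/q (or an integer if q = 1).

1. D_x = 0  [2·signedArea(DCA) = -55 ∩ DC · BA = -15]
2. D_y = -22/3  [2·signedArea(DCA) = -55 ∩ DC · BA = -15]
   → D = (0, -22/3)

D = (0, -22/3)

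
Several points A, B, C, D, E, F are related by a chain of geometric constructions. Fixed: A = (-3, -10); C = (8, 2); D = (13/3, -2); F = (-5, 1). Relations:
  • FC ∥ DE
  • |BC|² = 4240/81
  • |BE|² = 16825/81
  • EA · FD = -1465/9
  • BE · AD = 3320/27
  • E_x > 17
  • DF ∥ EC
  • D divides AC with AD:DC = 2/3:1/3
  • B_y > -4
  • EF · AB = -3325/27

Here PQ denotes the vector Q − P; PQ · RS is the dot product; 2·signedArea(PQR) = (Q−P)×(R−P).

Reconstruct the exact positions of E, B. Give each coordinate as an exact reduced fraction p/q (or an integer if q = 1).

B = (28/9, -10/3)
E = (52/3, -1)

1. E_x = 52/3  [DF ∥ EC ∩ FC ∥ DE]
2. E_y = -1  [DF ∥ EC ∩ FC ∥ DE]
   → E = (52/3, -1)
3. B_x = 28/9  [BE · AD = 3320/27 ∩ EF · AB = -3325/27]
4. B_y = -10/3  [BE · AD = 3320/27 ∩ EF · AB = -3325/27]
   → B = (28/9, -10/3)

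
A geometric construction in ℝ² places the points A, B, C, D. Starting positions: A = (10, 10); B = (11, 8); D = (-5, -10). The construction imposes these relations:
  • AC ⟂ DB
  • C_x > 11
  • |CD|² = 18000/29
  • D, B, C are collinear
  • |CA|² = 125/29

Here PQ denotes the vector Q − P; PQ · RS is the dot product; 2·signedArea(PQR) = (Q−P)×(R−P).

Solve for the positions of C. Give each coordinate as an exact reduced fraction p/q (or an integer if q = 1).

C = (335/29, 250/29)

1. C_x = 335/29  [D, B, C are collinear ∩ AC ⟂ DB]
2. C_y = 250/29  [D, B, C are collinear ∩ AC ⟂ DB]
   → C = (335/29, 250/29)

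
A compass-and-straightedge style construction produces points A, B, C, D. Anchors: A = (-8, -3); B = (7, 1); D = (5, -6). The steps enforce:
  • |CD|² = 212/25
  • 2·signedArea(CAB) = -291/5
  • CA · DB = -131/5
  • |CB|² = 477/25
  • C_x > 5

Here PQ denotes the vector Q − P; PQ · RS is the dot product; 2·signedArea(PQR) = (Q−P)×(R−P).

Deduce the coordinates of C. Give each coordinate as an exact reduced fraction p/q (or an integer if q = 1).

1. C_x = 29/5  [2·signedArea(CAB) = -291/5 ∩ CA · DB = -131/5]
2. C_y = -16/5  [2·signedArea(CAB) = -291/5 ∩ CA · DB = -131/5]
   → C = (29/5, -16/5)

C = (29/5, -16/5)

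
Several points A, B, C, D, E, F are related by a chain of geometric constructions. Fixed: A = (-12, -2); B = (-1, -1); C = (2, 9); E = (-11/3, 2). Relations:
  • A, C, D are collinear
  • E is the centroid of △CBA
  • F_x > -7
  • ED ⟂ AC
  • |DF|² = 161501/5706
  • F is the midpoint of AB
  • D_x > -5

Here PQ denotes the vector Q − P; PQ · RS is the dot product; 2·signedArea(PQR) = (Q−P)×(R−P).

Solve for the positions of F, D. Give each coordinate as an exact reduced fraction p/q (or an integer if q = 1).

D = (-4664/951, 3400/951)
F = (-13/2, -3/2)

1. F_x = -13/2  [F is the midpoint of AB]
2. F_y = -3/2  [F is the midpoint of AB]
   → F = (-13/2, -3/2)
3. D_x = -4664/951  [A, C, D are collinear ∩ ED ⟂ AC]
4. D_y = 3400/951  [A, C, D are collinear ∩ ED ⟂ AC]
   → D = (-4664/951, 3400/951)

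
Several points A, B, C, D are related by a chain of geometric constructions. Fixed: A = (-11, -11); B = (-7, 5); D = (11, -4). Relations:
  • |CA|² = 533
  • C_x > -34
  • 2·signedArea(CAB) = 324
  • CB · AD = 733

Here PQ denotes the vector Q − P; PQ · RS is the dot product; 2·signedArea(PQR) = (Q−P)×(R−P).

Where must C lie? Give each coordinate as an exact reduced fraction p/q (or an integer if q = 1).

1. C_x = -33  [CB · AD = 733 ∩ 2·signedArea(CAB) = 324]
2. C_y = -18  [CB · AD = 733 ∩ 2·signedArea(CAB) = 324]
   → C = (-33, -18)

C = (-33, -18)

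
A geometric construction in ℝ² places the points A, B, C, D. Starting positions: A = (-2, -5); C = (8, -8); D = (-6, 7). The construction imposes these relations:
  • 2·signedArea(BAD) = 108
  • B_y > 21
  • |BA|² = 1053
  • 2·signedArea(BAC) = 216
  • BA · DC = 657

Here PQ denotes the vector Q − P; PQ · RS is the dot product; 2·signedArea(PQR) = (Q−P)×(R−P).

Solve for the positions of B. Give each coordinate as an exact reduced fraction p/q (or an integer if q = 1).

B = (-20, 22)

1. B_x = -20  [BA · DC = 657 ∩ 2·signedArea(BAC) = 216]
2. B_y = 22  [BA · DC = 657 ∩ 2·signedArea(BAC) = 216]
   → B = (-20, 22)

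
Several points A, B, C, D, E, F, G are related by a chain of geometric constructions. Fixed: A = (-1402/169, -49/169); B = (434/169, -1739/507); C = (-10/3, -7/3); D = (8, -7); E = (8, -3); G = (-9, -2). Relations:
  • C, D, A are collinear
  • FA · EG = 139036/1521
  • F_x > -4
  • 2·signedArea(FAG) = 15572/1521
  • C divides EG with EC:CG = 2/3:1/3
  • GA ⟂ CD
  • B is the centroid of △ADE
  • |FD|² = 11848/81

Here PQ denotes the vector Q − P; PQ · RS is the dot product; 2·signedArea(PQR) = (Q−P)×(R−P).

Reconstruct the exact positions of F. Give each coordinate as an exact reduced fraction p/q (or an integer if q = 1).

1. F_x = -4594/1521  [FA · EG = 139036/1521 ∩ 2·signedArea(FAG) = 15572/1521]
2. F_y = -341/169  [FA · EG = 139036/1521 ∩ 2·signedArea(FAG) = 15572/1521]
   → F = (-4594/1521, -341/169)

F = (-4594/1521, -341/169)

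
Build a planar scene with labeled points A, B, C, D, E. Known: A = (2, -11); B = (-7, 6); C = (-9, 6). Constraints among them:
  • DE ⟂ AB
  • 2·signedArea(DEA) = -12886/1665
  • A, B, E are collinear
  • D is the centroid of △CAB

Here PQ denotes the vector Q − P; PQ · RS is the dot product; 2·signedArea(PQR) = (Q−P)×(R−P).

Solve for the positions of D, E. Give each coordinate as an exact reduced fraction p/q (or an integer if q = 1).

D = (-14/3, 1/3)
E = (-767/185, 338/555)

1. D_x = -14/3  [D is the centroid of △CAB]
2. D_y = 1/3  [D is the centroid of △CAB]
   → D = (-14/3, 1/3)
3. E_x = -767/185  [A, B, E are collinear ∩ DE ⟂ AB]
4. E_y = 338/555  [A, B, E are collinear ∩ DE ⟂ AB]
   → E = (-767/185, 338/555)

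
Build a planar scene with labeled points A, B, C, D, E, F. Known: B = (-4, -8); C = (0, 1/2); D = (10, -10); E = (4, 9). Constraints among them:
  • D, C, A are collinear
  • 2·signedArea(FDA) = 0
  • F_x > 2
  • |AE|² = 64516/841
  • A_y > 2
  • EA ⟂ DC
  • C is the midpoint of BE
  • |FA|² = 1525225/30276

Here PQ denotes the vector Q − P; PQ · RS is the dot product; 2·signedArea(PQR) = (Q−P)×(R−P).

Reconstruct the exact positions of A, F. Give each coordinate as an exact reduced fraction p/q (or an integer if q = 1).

1. A_x = -1970/841  [D, C, A are collinear ∩ EA ⟂ DC]
2. A_y = 2489/841  [D, C, A are collinear ∩ EA ⟂ DC]
   → A = (-1970/841, 2489/841)
3. F_x = 6440/2523  [line -10899/841·x + -10380/841·y + 5190/841 = 0 ∩ |FA|² = 1525225/30276]
4. F_y = -3667/1682  [line -10899/841·x + -10380/841·y + 5190/841 = 0 ∩ |FA|² = 1525225/30276]
   → F = (6440/2523, -3667/1682)

A = (-1970/841, 2489/841)
F = (6440/2523, -3667/1682)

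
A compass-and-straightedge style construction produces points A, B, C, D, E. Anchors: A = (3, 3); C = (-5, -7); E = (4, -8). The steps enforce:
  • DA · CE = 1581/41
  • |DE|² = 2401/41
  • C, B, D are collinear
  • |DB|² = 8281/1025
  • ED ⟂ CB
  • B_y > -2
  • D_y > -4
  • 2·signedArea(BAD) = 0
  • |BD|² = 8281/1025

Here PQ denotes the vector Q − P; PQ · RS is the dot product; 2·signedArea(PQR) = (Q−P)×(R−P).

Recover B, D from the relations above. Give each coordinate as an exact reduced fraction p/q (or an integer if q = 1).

B = (-1/5, -1)
D = (-81/41, -132/41)

1. D_x = -81/41  [line -9·x + 1·y + -597/41 = 0 ∩ |DE|² = 2401/41]
2. D_y = -132/41  [line -9·x + 1·y + -597/41 = 0 ∩ |DE|² = 2401/41]
   → D = (-81/41, -132/41)
3. B_x = -1/5  [line 255/41·x + -204/41·y + -153/41 = 0 ∩ |BD|² = 8281/1025]
4. B_y = -1  [line 255/41·x + -204/41·y + -153/41 = 0 ∩ |BD|² = 8281/1025]
   → B = (-1/5, -1)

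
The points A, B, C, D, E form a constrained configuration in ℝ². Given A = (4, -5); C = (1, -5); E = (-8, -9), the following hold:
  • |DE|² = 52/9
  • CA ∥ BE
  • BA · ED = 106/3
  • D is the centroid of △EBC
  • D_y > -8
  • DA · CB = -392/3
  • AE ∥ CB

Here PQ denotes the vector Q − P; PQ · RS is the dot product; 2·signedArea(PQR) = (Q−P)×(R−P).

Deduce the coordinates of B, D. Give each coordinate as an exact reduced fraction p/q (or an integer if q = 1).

B = (-11, -9)
D = (-6, -23/3)

1. B_x = -11  [CA ∥ BE ∩ AE ∥ CB]
2. B_y = -9  [CA ∥ BE ∩ AE ∥ CB]
   → B = (-11, -9)
3. D_x = -6  [D is the centroid of △EBC]
4. D_y = -23/3  [D is the centroid of △EBC]
   → D = (-6, -23/3)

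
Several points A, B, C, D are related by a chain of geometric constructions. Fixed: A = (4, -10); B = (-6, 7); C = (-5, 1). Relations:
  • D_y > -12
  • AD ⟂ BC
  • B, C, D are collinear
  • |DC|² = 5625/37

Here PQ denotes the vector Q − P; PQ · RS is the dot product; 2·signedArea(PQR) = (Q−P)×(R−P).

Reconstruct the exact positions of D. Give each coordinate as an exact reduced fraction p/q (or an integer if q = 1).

D = (-110/37, -413/37)

1. D_x = -110/37  [B, C, D are collinear ∩ AD ⟂ BC]
2. D_y = -413/37  [B, C, D are collinear ∩ AD ⟂ BC]
   → D = (-110/37, -413/37)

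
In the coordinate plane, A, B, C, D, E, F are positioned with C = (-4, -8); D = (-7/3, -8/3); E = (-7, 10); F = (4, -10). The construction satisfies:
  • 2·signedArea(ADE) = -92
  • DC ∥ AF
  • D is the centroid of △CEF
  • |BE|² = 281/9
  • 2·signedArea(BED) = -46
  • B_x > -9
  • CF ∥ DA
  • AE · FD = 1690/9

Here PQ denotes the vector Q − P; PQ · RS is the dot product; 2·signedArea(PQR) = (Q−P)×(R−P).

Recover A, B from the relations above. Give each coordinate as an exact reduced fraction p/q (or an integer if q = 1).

1. A_x = 17/3  [DC ∥ AF ∩ CF ∥ DA]
2. A_y = -14/3  [DC ∥ AF ∩ CF ∥ DA]
   → A = (17/3, -14/3)
3. B_x = -26/3  [line 38/3·x + 14/3·y + 88 = 0 ∩ |BE|² = 281/9]
4. B_y = 14/3  [line 38/3·x + 14/3·y + 88 = 0 ∩ |BE|² = 281/9]
   → B = (-26/3, 14/3)

A = (17/3, -14/3)
B = (-26/3, 14/3)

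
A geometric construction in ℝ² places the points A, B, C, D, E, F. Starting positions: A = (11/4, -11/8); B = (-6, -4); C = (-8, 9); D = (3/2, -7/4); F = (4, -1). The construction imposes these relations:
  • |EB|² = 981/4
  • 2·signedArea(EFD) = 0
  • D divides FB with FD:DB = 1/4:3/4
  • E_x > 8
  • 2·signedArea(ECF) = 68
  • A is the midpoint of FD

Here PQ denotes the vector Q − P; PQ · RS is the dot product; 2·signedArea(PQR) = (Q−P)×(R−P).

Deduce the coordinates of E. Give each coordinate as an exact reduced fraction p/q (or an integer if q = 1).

1. E_x = 9  [2·signedArea(EFD) = 0 ∩ 2·signedArea(ECF) = 68]
2. E_y = 1/2  [2·signedArea(EFD) = 0 ∩ 2·signedArea(ECF) = 68]
   → E = (9, 1/2)

E = (9, 1/2)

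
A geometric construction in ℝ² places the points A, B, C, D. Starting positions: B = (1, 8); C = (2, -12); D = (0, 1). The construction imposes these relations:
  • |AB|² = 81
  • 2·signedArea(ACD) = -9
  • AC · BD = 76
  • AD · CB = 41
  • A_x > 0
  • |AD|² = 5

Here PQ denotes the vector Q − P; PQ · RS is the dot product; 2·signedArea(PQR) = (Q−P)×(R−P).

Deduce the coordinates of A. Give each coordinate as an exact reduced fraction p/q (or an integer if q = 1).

A = (1, -1)

1. A_x = 1  [AD · CB = 41 ∩ AC · BD = 76]
2. A_y = -1  [AD · CB = 41 ∩ AC · BD = 76]
   → A = (1, -1)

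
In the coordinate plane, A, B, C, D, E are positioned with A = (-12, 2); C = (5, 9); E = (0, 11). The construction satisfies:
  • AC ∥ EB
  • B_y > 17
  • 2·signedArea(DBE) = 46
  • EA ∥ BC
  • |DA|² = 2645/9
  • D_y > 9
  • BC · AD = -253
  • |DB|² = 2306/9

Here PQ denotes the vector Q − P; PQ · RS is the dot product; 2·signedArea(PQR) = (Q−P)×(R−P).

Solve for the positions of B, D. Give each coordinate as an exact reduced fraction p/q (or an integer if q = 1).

1. B_x = 17  [EA ∥ BC ∩ AC ∥ EB]
2. B_y = 18  [EA ∥ BC ∩ AC ∥ EB]
   → B = (17, 18)
3. D_x = 10/3  [2·signedArea(DBE) = 46 ∩ BC · AD = -253]
4. D_y = 29/3  [2·signedArea(DBE) = 46 ∩ BC · AD = -253]
   → D = (10/3, 29/3)

B = (17, 18)
D = (10/3, 29/3)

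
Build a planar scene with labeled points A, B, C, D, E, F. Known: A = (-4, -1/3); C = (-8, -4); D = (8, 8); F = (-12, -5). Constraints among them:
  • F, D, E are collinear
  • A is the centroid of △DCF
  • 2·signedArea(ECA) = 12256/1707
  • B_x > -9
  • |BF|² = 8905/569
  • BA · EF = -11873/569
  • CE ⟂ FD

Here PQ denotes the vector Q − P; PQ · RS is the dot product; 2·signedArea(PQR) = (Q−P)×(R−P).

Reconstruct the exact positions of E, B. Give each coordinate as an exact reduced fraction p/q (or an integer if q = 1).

1. E_x = -4968/569  [F, D, E are collinear ∩ CE ⟂ FD]
2. E_y = -1636/569  [F, D, E are collinear ∩ CE ⟂ FD]
   → E = (-4968/569, -1636/569)
3. B_x = -4760/569  [line 1860/569·x + 1209/569·y + 19716/569 = 0 ∩ |BF|² = 8905/569]
4. B_y = -1956/569  [line 1860/569·x + 1209/569·y + 19716/569 = 0 ∩ |BF|² = 8905/569]
   → B = (-4760/569, -1956/569)

B = (-4760/569, -1956/569)
E = (-4968/569, -1636/569)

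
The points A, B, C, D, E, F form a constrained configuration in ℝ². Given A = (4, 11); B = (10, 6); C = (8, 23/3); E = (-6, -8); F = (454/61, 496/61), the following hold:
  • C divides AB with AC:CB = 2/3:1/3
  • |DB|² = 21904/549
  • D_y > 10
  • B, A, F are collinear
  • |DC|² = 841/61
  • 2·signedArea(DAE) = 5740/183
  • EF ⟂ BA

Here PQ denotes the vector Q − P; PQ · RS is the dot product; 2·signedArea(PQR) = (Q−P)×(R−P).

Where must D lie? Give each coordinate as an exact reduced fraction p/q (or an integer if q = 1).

D = (314/61, 1838/183)

1. D_x = 314/61  [line 19·x + -10·y + 482/183 = 0 ∩ |DC|² = 841/61]
2. D_y = 1838/183  [line 19·x + -10·y + 482/183 = 0 ∩ |DC|² = 841/61]
   → D = (314/61, 1838/183)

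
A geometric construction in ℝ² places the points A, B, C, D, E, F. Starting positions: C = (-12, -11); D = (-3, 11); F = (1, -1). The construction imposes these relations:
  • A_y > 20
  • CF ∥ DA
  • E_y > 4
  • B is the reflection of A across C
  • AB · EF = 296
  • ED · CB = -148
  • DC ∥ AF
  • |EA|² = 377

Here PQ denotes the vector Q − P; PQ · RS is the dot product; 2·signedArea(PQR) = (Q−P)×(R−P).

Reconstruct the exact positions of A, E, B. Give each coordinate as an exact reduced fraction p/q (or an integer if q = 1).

1. A_x = 10  [DC ∥ AF ∩ CF ∥ DA]
2. A_y = 21  [DC ∥ AF ∩ CF ∥ DA]
   → A = (10, 21)
3. B_x = -34  [B is the reflection of A across C]
4. B_y = -43  [B is the reflection of A across C]
   → B = (-34, -43)
5. E_x = -1  [line 22·x + 32·y + -138 = 0 ∩ |EA|² = 377]
6. E_y = 5  [line 22·x + 32·y + -138 = 0 ∩ |EA|² = 377]
   → E = (-1, 5)

A = (10, 21)
B = (-34, -43)
E = (-1, 5)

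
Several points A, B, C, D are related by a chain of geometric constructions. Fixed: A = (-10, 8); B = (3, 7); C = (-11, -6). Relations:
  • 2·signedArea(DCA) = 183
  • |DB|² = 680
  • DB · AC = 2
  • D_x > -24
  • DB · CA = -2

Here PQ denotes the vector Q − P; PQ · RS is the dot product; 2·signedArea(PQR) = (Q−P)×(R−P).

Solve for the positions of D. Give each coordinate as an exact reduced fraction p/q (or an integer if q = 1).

D = (-23, 9)

1. D_x = -23  [DB · AC = 2 ∩ 2·signedArea(DCA) = 183]
2. D_y = 9  [DB · AC = 2 ∩ 2·signedArea(DCA) = 183]
   → D = (-23, 9)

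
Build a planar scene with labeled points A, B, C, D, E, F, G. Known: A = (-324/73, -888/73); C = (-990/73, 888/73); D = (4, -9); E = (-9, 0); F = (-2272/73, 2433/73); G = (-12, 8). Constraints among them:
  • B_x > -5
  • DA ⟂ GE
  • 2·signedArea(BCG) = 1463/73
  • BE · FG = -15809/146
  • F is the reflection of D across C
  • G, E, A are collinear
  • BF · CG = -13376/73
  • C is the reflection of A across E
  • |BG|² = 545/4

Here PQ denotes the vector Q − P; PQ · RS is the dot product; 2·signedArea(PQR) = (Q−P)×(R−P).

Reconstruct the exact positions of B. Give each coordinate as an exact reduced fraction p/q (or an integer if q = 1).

1. B_x = -4  [BE · FG = -15809/146 ∩ 2·signedArea(BCG) = 1463/73]
2. B_y = -1/2  [BE · FG = -15809/146 ∩ 2·signedArea(BCG) = 1463/73]
   → B = (-4, -1/2)

B = (-4, -1/2)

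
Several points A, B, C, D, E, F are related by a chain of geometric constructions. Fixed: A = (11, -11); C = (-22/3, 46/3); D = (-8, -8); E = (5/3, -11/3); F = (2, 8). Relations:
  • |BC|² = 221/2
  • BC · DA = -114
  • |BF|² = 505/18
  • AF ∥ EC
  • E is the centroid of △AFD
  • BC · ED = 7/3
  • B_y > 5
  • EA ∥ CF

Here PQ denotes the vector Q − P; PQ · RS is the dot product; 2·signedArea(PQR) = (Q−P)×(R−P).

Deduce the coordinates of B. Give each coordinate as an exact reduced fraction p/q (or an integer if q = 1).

B = (-17/6, 35/6)

1. B_x = -17/6  [BC · ED = 7/3 ∩ BC · DA = -114]
2. B_y = 35/6  [BC · ED = 7/3 ∩ BC · DA = -114]
   → B = (-17/6, 35/6)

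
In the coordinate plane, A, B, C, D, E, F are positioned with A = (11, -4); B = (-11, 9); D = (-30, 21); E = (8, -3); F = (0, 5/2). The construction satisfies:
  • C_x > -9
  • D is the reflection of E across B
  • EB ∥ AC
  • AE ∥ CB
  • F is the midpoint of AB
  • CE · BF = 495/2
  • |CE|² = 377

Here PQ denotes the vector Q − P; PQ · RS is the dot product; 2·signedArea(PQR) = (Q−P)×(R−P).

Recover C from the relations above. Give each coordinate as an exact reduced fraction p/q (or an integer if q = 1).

C = (-8, 8)

1. C_x = -8  [AE ∥ CB ∩ EB ∥ AC]
2. C_y = 8  [AE ∥ CB ∩ EB ∥ AC]
   → C = (-8, 8)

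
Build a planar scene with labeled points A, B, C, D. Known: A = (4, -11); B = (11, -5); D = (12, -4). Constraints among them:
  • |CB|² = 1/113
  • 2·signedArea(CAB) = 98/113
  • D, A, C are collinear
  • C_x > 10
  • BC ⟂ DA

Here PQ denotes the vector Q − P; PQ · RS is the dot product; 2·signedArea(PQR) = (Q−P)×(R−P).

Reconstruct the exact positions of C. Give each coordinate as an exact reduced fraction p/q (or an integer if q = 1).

C = (1236/113, -557/113)

1. C_x = 1236/113  [D, A, C are collinear ∩ BC ⟂ DA]
2. C_y = -557/113  [D, A, C are collinear ∩ BC ⟂ DA]
   → C = (1236/113, -557/113)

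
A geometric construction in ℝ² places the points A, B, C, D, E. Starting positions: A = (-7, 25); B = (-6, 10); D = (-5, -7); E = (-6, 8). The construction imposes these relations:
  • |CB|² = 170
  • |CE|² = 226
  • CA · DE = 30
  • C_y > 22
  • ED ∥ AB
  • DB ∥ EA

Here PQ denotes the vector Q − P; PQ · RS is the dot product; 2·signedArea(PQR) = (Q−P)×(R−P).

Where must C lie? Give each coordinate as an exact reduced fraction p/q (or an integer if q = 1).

C = (-7, 23)

1. C_x = -7  [line 1·x + -15·y + 352 = 0 ∩ |CE|² = 226]
2. C_y = 23  [line 1·x + -15·y + 352 = 0 ∩ |CE|² = 226]
   → C = (-7, 23)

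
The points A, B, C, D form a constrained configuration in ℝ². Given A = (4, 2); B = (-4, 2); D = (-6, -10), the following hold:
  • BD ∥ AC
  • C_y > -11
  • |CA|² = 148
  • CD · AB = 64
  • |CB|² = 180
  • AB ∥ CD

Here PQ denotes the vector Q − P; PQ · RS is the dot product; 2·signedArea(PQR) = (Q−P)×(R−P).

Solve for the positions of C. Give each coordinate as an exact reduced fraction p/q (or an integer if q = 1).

C = (2, -10)

1. C_x = 2  [AB ∥ CD ∩ BD ∥ AC]
2. C_y = -10  [AB ∥ CD ∩ BD ∥ AC]
   → C = (2, -10)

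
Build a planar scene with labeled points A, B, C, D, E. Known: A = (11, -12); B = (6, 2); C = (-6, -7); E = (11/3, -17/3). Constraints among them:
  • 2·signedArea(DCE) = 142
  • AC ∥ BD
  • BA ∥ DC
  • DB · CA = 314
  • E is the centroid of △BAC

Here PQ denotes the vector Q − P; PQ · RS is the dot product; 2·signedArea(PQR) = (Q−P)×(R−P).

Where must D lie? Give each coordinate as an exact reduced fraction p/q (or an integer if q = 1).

D = (-11, 7)

1. D_x = -11  [BA ∥ DC ∩ AC ∥ BD]
2. D_y = 7  [BA ∥ DC ∩ AC ∥ BD]
   → D = (-11, 7)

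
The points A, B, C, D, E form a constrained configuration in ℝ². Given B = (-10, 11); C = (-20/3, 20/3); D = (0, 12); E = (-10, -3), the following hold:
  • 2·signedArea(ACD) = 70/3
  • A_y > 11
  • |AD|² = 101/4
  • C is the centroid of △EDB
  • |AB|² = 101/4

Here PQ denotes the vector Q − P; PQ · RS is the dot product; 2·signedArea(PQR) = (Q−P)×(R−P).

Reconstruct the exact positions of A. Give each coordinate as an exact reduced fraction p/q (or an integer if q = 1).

1. A_x = -5  [line -16/3·x + 20/3·y + -310/3 = 0 ∩ |AB|² = 101/4]
2. A_y = 23/2  [line -16/3·x + 20/3·y + -310/3 = 0 ∩ |AB|² = 101/4]
   → A = (-5, 23/2)

A = (-5, 23/2)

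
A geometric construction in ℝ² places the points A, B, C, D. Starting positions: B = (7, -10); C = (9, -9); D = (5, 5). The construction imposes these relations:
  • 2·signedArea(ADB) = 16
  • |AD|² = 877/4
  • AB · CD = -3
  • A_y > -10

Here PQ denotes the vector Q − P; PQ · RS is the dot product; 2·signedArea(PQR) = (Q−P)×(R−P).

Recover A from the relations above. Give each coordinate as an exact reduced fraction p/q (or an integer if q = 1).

1. A_x = 8  [2·signedArea(ADB) = 16 ∩ AB · CD = -3]
2. A_y = -19/2  [2·signedArea(ADB) = 16 ∩ AB · CD = -3]
   → A = (8, -19/2)

A = (8, -19/2)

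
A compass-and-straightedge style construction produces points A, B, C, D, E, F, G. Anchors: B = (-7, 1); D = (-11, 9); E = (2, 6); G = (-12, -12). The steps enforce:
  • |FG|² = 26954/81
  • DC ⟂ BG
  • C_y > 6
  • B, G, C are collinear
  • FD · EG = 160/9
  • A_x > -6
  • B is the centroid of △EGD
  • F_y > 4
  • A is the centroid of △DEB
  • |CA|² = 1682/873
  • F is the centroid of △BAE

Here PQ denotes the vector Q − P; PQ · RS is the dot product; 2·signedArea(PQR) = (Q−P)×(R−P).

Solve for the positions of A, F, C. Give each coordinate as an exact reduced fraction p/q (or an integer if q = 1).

A = (-16/3, 16/3)
C = (-469/97, 643/97)
F = (-31/9, 37/9)

1. A_x = -16/3  [A is the centroid of △DEB]
2. A_y = 16/3  [A is the centroid of △DEB]
   → A = (-16/3, 16/3)
3. F_x = -31/9  [F is the centroid of △BAE]
4. F_y = 37/9  [F is the centroid of △BAE]
   → F = (-31/9, 37/9)
5. C_x = -469/97  [B, G, C are collinear ∩ DC ⟂ BG]
6. C_y = 643/97  [B, G, C are collinear ∩ DC ⟂ BG]
   → C = (-469/97, 643/97)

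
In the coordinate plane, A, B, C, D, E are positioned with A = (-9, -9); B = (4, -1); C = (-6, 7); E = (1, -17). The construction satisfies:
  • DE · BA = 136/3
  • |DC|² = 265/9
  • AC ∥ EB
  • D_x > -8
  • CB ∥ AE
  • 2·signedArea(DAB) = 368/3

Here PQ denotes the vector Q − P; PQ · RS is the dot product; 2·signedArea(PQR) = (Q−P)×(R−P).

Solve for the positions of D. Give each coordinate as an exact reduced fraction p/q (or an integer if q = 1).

1. D_x = -7  [DE · BA = 136/3 ∩ 2·signedArea(DAB) = 368/3]
2. D_y = 5/3  [DE · BA = 136/3 ∩ 2·signedArea(DAB) = 368/3]
   → D = (-7, 5/3)

D = (-7, 5/3)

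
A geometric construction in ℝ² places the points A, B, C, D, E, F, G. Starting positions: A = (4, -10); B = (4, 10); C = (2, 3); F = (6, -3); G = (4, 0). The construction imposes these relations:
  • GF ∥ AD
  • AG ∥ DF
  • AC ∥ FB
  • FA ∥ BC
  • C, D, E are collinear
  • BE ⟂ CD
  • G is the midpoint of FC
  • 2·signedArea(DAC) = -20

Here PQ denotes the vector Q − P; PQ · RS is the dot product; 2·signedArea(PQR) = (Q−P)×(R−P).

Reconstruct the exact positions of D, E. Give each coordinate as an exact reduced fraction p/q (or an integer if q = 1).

1. D_x = 6  [AG ∥ DF ∩ GF ∥ AD]
2. D_y = -13  [AG ∥ DF ∩ GF ∥ AD]
   → D = (6, -13)
3. E_x = 8/17  [C, D, E are collinear ∩ BE ⟂ CD]
4. E_y = 155/17  [C, D, E are collinear ∩ BE ⟂ CD]
   → E = (8/17, 155/17)

D = (6, -13)
E = (8/17, 155/17)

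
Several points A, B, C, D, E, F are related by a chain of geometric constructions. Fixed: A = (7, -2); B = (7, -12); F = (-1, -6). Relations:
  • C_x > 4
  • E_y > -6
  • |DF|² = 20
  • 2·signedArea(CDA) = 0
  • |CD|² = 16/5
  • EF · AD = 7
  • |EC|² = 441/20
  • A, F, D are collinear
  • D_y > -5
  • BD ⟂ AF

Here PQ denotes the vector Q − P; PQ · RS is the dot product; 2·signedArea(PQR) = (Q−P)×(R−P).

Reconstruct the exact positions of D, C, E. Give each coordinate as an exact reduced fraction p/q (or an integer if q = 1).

1. D_x = 3  [A, F, D are collinear ∩ BD ⟂ AF]
2. D_y = -4  [A, F, D are collinear ∩ BD ⟂ AF]
   → D = (3, -4)
3. C_x = 23/5  [line -2·x + 4·y + 22 = 0 ∩ |CD|² = 16/5]
4. C_y = -16/5  [line -2·x + 4·y + 22 = 0 ∩ |CD|² = 16/5]
   → C = (23/5, -16/5)
5. E_x = 2/5  [line 4·x + 2·y + 9 = 0 ∩ |EC|² = 441/20]
6. E_y = -53/10  [line 4·x + 2·y + 9 = 0 ∩ |EC|² = 441/20]
   → E = (2/5, -53/10)

C = (23/5, -16/5)
D = (3, -4)
E = (2/5, -53/10)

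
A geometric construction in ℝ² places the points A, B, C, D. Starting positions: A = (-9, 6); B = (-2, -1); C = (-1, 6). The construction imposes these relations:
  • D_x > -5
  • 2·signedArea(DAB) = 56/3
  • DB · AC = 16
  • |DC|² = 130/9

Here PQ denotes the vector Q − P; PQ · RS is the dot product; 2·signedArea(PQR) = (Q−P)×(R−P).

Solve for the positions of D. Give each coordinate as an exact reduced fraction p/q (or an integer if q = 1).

1. D_x = -4  [2·signedArea(DAB) = 56/3 ∩ DB · AC = 16]
2. D_y = 11/3  [2·signedArea(DAB) = 56/3 ∩ DB · AC = 16]
   → D = (-4, 11/3)

D = (-4, 11/3)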